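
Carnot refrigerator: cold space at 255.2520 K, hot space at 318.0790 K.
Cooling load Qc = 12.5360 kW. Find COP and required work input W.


COP = 255.2520 / 62.8270 = 4.0628
W = 12.5360 / 4.0628 = 3.0856 kW

COP = 4.0628, W = 3.0856 kW


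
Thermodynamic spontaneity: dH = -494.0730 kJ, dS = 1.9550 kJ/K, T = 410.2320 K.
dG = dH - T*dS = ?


T*dS = 410.2320 * 1.9550 = 802.0036 kJ
dG = -494.0730 - 802.0036 = -1296.0766 kJ (spontaneous)

dG = -1296.0766 kJ, spontaneous


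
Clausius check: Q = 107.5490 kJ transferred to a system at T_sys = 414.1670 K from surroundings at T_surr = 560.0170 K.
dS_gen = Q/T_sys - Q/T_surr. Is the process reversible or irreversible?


dS_sys = 107.5490/414.1670 = 0.2597 kJ/K
dS_surr = -107.5490/560.0170 = -0.1920 kJ/K
dS_gen = 0.2597 - 0.1920 = 0.0676 kJ/K (irreversible)

dS_gen = 0.0676 kJ/K, irreversible


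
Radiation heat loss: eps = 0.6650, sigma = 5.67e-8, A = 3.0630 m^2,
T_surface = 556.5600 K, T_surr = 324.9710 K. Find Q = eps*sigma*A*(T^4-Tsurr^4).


T^4 = 9.5951e+10
Tsurr^4 = 1.1153e+10
Q = 0.6650 * 5.67e-8 * 3.0630 * 8.4798e+10 = 9793.4861 W

9793.4861 W


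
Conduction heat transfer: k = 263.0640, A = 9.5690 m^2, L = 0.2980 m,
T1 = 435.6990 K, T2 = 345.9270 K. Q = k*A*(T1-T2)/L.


dT = 89.7720 K
Q = 263.0640 * 9.5690 * 89.7720 / 0.2980 = 758320.1755 W

758320.1755 W


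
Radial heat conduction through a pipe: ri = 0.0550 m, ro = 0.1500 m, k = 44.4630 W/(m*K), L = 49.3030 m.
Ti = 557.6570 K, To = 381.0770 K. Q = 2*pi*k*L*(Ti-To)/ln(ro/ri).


dT = 176.5800 K
ln(ro/ri) = 1.0033
Q = 2*pi*44.4630*49.3030*176.5800 / 1.0033 = 2424162.6961 W

2424162.6961 W


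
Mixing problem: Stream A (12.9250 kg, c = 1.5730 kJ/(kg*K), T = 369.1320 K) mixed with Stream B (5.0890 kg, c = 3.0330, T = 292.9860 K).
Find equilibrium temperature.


num = 12027.0524
den = 35.7660
Tf = 336.2709 K

336.2709 K


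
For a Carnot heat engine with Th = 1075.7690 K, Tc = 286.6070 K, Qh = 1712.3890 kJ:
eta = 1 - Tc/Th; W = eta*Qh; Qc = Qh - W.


eta = 1 - 286.6070/1075.7690 = 0.7336
W = 0.7336 * 1712.3890 = 1256.1733 kJ
Qc = 1712.3890 - 1256.1733 = 456.2157 kJ

eta = 73.3579%, W = 1256.1733 kJ, Qc = 456.2157 kJ


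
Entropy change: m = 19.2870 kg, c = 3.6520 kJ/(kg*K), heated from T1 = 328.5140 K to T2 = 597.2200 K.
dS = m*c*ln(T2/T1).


T2/T1 = 1.8179
ln(T2/T1) = 0.5977
dS = 19.2870 * 3.6520 * 0.5977 = 42.1001 kJ/K

42.1001 kJ/K


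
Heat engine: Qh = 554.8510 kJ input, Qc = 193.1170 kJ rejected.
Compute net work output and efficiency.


W = 554.8510 - 193.1170 = 361.7340 kJ
eta = 361.7340 / 554.8510 = 0.6519 = 65.1948%

W = 361.7340 kJ, eta = 65.1948%


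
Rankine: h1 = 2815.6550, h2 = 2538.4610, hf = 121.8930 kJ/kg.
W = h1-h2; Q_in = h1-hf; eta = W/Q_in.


W = 277.1940 kJ/kg
Q_in = 2693.7620 kJ/kg
eta = 0.1029 = 10.2902%

eta = 10.2902%


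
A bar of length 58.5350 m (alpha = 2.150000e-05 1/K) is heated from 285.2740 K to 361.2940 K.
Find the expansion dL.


dT = 76.0200 K
dL = 2.150000e-05 * 58.5350 * 76.0200 = 0.095671 m
L_final = 58.630671 m

dL = 0.095671 m


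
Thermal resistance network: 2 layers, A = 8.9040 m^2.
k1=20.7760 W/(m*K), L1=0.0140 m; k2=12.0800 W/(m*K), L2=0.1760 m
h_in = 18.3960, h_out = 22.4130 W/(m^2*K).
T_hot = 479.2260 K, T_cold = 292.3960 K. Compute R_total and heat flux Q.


R_conv_in = 1/(18.3960*8.9040) = 0.0061
R_1 = 0.0140/(20.7760*8.9040) = 7.5680e-05
R_2 = 0.1760/(12.0800*8.9040) = 0.0016
R_conv_out = 1/(22.4130*8.9040) = 0.0050
R_total = 0.0128 K/W
Q = 186.8300 / 0.0128 = 14564.3001 W

R_total = 0.0128 K/W, Q = 14564.3001 W


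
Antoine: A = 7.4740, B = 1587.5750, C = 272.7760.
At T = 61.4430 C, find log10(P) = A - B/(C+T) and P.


C+T = 334.2190
B/(C+T) = 4.7501
log10(P) = 7.4740 - 4.7501 = 2.7239
P = 10^2.7239 = 529.5367 mmHg

529.5367 mmHg


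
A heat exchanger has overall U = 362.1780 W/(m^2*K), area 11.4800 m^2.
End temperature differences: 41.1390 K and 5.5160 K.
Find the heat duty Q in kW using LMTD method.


LMTD = 17.7290 K
Q = 362.1780 * 11.4800 * 17.7290 = 73713.8134 W = 73.7138 kW

73.7138 kW


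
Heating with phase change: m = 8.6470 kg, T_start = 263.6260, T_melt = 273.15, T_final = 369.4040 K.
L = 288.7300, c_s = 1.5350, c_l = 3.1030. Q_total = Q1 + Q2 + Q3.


Q1 (sensible, solid) = 8.6470 * 1.5350 * 9.5240 = 126.4134 kJ
Q2 (latent) = 8.6470 * 288.7300 = 2496.6483 kJ
Q3 (sensible, liquid) = 8.6470 * 3.1030 * 96.2540 = 2582.6528 kJ
Q_total = 5205.7145 kJ

5205.7145 kJ


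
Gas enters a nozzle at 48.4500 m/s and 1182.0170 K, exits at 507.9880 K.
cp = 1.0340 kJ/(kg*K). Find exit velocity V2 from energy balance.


dT = 674.0290 K
2*cp*1000*dT = 1393891.9720
V1^2 = 2347.4025
V2 = sqrt(1396239.3745) = 1181.6257 m/s

1181.6257 m/s


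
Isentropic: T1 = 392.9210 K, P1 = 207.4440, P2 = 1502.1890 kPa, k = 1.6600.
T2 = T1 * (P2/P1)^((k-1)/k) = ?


(k-1)/k = 0.3976
(P2/P1)^exp = 2.1971
T2 = 392.9210 * 2.1971 = 863.3022 K

863.3022 K


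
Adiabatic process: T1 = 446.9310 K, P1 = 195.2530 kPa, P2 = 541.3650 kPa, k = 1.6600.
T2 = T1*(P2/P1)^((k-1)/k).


(k-1)/k = 0.3976
(P2/P1)^exp = 1.5000
T2 = 446.9310 * 1.5000 = 670.3942 K

670.3942 K


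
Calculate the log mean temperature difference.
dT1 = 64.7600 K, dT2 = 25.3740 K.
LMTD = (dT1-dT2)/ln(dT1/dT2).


dT1/dT2 = 2.5522
ln(dT1/dT2) = 0.9370
LMTD = 39.3860 / 0.9370 = 42.0358 K

42.0358 K


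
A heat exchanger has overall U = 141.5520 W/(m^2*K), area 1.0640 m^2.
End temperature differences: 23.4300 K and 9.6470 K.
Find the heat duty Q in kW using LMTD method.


LMTD = 15.5324 K
Q = 141.5520 * 1.0640 * 15.5324 = 2339.3571 W = 2.3394 kW

2.3394 kW


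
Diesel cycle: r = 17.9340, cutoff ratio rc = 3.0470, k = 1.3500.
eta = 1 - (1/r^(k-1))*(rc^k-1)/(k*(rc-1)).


r^(k-1) = 2.7465
rc^k = 4.5002
eta = 0.5388 = 53.8843%

53.8843%


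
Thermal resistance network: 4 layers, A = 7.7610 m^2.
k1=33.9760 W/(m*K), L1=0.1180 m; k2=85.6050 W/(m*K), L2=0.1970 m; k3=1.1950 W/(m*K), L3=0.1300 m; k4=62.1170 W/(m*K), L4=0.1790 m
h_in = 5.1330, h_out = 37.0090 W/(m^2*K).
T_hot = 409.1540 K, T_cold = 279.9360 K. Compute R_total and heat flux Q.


R_conv_in = 1/(5.1330*7.7610) = 0.0251
R_1 = 0.1180/(33.9760*7.7610) = 0.0004
R_2 = 0.1970/(85.6050*7.7610) = 0.0003
R_3 = 0.1300/(1.1950*7.7610) = 0.0140
R_4 = 0.1790/(62.1170*7.7610) = 0.0004
R_conv_out = 1/(37.0090*7.7610) = 0.0035
R_total = 0.0437 K/W
Q = 129.2180 / 0.0437 = 2955.8427 W

R_total = 0.0437 K/W, Q = 2955.8427 W


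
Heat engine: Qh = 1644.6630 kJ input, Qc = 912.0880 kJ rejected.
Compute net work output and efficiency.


W = 1644.6630 - 912.0880 = 732.5750 kJ
eta = 732.5750 / 1644.6630 = 0.4454 = 44.5426%

W = 732.5750 kJ, eta = 44.5426%


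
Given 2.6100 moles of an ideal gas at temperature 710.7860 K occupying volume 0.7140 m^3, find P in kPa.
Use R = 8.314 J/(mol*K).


P = nRT/V = 2.6100 * 8.314 * 710.7860 / 0.7140
= 15423.7292 / 0.7140 = 21601.8617 Pa = 21.6019 kPa

21.6019 kPa


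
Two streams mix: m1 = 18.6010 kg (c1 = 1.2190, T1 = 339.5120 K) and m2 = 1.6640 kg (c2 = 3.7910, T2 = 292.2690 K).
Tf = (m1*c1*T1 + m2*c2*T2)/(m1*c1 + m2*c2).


num = 9542.0036
den = 28.9828
Tf = 329.2294 K

329.2294 K


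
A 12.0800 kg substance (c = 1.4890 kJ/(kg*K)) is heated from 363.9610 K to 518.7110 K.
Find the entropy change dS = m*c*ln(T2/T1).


T2/T1 = 1.4252
ln(T2/T1) = 0.3543
dS = 12.0800 * 1.4890 * 0.3543 = 6.3728 kJ/K

6.3728 kJ/K


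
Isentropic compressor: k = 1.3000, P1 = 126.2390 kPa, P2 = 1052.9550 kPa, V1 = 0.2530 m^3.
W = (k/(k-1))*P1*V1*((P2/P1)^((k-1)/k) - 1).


(k-1)/k = 0.2308
(P2/P1)^exp = 1.6315
W = 4.3333 * 126.2390 * 0.2530 * (1.6315 - 1) = 87.4003 kJ

87.4003 kJ


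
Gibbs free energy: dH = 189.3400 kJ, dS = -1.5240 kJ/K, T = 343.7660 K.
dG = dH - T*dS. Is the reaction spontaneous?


T*dS = 343.7660 * -1.5240 = -523.8994 kJ
dG = 189.3400 + 523.8994 = 713.2394 kJ (non-spontaneous)

dG = 713.2394 kJ, non-spontaneous


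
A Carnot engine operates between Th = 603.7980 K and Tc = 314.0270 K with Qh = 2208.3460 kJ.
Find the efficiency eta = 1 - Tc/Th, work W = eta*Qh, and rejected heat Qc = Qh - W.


eta = 1 - 314.0270/603.7980 = 0.4799
W = 0.4799 * 2208.3460 = 1059.8157 kJ
Qc = 2208.3460 - 1059.8157 = 1148.5303 kJ

eta = 47.9914%, W = 1059.8157 kJ, Qc = 1148.5303 kJ


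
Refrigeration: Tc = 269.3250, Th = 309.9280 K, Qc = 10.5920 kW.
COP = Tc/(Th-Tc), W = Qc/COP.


COP = 269.3250 / 40.6030 = 6.6331
W = 10.5920 / 6.6331 = 1.5968 kW

COP = 6.6331, W = 1.5968 kW


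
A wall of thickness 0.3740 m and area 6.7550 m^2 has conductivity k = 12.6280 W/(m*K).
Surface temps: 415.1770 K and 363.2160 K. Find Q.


dT = 51.9610 K
Q = 12.6280 * 6.7550 * 51.9610 / 0.3740 = 11851.2954 W

11851.2954 W


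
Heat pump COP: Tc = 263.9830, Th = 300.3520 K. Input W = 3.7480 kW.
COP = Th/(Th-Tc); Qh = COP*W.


COP = 300.3520 / 36.3690 = 8.2585
Qh = 8.2585 * 3.7480 = 30.9527 kW

COP = 8.2585, Qh = 30.9527 kW


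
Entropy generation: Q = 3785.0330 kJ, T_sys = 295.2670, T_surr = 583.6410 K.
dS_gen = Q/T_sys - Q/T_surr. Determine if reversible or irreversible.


dS_sys = 3785.0330/295.2670 = 12.8190 kJ/K
dS_surr = -3785.0330/583.6410 = -6.4852 kJ/K
dS_gen = 12.8190 - 6.4852 = 6.3338 kJ/K (irreversible)

dS_gen = 6.3338 kJ/K, irreversible


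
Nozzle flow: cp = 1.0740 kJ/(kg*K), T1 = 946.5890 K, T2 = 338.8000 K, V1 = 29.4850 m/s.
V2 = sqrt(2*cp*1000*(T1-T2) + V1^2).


dT = 607.7890 K
2*cp*1000*dT = 1305530.7720
V1^2 = 869.3652
V2 = sqrt(1306400.1372) = 1142.9786 m/s

1142.9786 m/s


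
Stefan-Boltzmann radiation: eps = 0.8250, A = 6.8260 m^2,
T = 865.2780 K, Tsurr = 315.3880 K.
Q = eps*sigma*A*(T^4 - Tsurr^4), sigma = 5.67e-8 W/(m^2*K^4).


T^4 = 5.6056e+11
Tsurr^4 = 9.8942e+09
Q = 0.8250 * 5.67e-8 * 6.8260 * 5.5067e+11 = 175829.5841 W

175829.5841 W


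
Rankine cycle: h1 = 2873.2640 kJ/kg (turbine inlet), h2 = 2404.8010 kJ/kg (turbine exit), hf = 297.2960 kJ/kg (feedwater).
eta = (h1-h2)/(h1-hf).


W = 468.4630 kJ/kg
Q_in = 2575.9680 kJ/kg
eta = 0.1819 = 18.1859%

eta = 18.1859%


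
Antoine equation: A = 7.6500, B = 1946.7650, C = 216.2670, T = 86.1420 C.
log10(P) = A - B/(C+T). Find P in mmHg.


C+T = 302.4090
B/(C+T) = 6.4375
log10(P) = 7.6500 - 6.4375 = 1.2125
P = 10^1.2125 = 16.3109 mmHg

16.3109 mmHg


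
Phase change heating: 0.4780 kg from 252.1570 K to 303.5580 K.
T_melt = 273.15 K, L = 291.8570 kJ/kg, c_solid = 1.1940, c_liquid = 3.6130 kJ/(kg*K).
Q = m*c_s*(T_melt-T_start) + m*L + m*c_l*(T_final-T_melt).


Q1 (sensible, solid) = 0.4780 * 1.1940 * 20.9930 = 11.9814 kJ
Q2 (latent) = 0.4780 * 291.8570 = 139.5076 kJ
Q3 (sensible, liquid) = 0.4780 * 3.6130 * 30.4080 = 52.5150 kJ
Q_total = 204.0041 kJ

204.0041 kJ


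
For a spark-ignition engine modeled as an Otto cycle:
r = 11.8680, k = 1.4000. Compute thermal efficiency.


r^(k-1) = 2.6900
eta = 1 - 1/2.6900 = 0.6283 = 62.8252%

62.8252%


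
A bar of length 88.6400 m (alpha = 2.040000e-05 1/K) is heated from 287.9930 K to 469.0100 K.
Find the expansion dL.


dT = 181.0170 K
dL = 2.040000e-05 * 88.6400 * 181.0170 = 0.327325 m
L_final = 88.967325 m

dL = 0.327325 m


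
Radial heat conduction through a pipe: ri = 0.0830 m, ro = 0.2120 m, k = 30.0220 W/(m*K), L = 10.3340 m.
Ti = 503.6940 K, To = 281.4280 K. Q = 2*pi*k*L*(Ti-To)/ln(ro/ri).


dT = 222.2660 K
ln(ro/ri) = 0.9377
Q = 2*pi*30.0220*10.3340*222.2660 / 0.9377 = 462036.1049 W

462036.1049 W


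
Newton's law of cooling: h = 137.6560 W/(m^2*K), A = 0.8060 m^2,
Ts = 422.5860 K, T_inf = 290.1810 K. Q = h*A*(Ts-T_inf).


dT = 132.4050 K
Q = 137.6560 * 0.8060 * 132.4050 = 14690.4322 W

14690.4322 W


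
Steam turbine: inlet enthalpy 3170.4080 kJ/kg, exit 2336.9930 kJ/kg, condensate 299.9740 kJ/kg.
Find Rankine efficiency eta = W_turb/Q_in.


W = 833.4150 kJ/kg
Q_in = 2870.4340 kJ/kg
eta = 0.2903 = 29.0345%

eta = 29.0345%


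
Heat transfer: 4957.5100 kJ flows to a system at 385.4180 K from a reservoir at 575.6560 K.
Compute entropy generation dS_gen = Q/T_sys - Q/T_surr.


dS_sys = 4957.5100/385.4180 = 12.8627 kJ/K
dS_surr = -4957.5100/575.6560 = -8.6119 kJ/K
dS_gen = 12.8627 - 8.6119 = 4.2508 kJ/K (irreversible)

dS_gen = 4.2508 kJ/K, irreversible


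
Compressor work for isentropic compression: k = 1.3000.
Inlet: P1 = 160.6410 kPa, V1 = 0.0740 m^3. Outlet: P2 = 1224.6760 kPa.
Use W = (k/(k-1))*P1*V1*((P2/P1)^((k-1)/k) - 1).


(k-1)/k = 0.2308
(P2/P1)^exp = 1.5980
W = 4.3333 * 160.6410 * 0.0740 * (1.5980 - 1) = 30.8043 kJ

30.8043 kJ


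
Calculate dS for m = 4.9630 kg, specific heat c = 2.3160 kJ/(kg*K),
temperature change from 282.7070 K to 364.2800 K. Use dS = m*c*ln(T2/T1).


T2/T1 = 1.2885
ln(T2/T1) = 0.2535
dS = 4.9630 * 2.3160 * 0.2535 = 2.9139 kJ/K

2.9139 kJ/K


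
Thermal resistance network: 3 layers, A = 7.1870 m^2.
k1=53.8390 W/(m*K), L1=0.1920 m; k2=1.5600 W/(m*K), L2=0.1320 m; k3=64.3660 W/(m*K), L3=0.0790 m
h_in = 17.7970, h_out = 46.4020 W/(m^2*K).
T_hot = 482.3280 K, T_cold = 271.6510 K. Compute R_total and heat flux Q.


R_conv_in = 1/(17.7970*7.1870) = 0.0078
R_1 = 0.1920/(53.8390*7.1870) = 0.0005
R_2 = 0.1320/(1.5600*7.1870) = 0.0118
R_3 = 0.0790/(64.3660*7.1870) = 0.0002
R_conv_out = 1/(46.4020*7.1870) = 0.0030
R_total = 0.0233 K/W
Q = 210.6770 / 0.0233 = 9058.5997 W

R_total = 0.0233 K/W, Q = 9058.5997 W


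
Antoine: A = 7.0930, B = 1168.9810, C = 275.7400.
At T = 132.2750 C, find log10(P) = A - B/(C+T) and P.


C+T = 408.0150
B/(C+T) = 2.8650
log10(P) = 7.0930 - 2.8650 = 4.2280
P = 10^4.2280 = 16902.6899 mmHg

16902.6899 mmHg


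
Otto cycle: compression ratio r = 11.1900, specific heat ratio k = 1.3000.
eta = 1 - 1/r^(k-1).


r^(k-1) = 2.0637
eta = 1 - 1/2.0637 = 0.5154 = 51.5436%

51.5436%


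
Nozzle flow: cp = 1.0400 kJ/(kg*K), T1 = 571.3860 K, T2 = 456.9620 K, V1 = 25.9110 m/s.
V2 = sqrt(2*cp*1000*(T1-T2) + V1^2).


dT = 114.4240 K
2*cp*1000*dT = 238001.9200
V1^2 = 671.3799
V2 = sqrt(238673.2999) = 488.5420 m/s

488.5420 m/s


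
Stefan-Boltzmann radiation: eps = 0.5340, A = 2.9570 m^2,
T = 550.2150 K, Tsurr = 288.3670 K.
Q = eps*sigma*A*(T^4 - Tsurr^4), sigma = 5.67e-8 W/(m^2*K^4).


T^4 = 9.1649e+10
Tsurr^4 = 6.9148e+09
Q = 0.5340 * 5.67e-8 * 2.9570 * 8.4735e+10 = 7586.4097 W

7586.4097 W


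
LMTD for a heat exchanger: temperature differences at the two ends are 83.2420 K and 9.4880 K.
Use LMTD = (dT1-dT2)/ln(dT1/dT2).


dT1/dT2 = 8.7734
ln(dT1/dT2) = 2.1717
LMTD = 73.7540 / 2.1717 = 33.9610 K

33.9610 K


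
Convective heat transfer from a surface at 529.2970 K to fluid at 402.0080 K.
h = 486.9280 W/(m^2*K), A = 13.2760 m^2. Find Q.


dT = 127.2890 K
Q = 486.9280 * 13.2760 * 127.2890 = 822854.1561 W

822854.1561 W


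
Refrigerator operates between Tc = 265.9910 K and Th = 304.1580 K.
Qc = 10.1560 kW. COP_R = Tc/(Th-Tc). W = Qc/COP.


COP = 265.9910 / 38.1670 = 6.9691
W = 10.1560 / 6.9691 = 1.4573 kW

COP = 6.9691, W = 1.4573 kW


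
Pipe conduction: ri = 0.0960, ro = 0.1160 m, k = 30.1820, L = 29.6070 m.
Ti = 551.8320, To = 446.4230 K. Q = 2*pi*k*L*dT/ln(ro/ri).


dT = 105.4090 K
ln(ro/ri) = 0.1892
Q = 2*pi*30.1820*29.6070*105.4090 / 0.1892 = 3127392.9419 W

3127392.9419 W


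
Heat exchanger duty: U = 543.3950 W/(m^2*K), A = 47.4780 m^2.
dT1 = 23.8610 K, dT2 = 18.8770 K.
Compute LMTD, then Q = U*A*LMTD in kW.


LMTD = 21.2718 K
Q = 543.3950 * 47.4780 * 21.2718 = 548797.0934 W = 548.7971 kW

548.7971 kW


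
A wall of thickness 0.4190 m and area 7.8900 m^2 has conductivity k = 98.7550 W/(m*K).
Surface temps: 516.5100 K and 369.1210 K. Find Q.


dT = 147.3890 K
Q = 98.7550 * 7.8900 * 147.3890 / 0.4190 = 274086.1849 W

274086.1849 W


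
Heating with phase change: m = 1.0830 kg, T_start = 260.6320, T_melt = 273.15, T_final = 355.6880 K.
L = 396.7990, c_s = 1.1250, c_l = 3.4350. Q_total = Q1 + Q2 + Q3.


Q1 (sensible, solid) = 1.0830 * 1.1250 * 12.5180 = 15.2516 kJ
Q2 (latent) = 1.0830 * 396.7990 = 429.7333 kJ
Q3 (sensible, liquid) = 1.0830 * 3.4350 * 82.5380 = 307.0500 kJ
Q_total = 752.0350 kJ

752.0350 kJ


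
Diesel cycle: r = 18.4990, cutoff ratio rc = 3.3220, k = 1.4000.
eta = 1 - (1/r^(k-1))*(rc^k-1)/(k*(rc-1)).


r^(k-1) = 3.2126
rc^k = 5.3698
eta = 0.5816 = 58.1579%

58.1579%


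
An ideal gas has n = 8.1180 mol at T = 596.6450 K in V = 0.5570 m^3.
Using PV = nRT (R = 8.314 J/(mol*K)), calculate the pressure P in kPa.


P = nRT/V = 8.1180 * 8.314 * 596.6450 / 0.5570
= 40269.3920 / 0.5570 = 72296.9336 Pa = 72.2969 kPa

72.2969 kPa


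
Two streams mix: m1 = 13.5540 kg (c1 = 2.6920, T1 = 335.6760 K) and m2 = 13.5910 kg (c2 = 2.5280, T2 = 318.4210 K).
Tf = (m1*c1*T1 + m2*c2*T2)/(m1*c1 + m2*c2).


num = 23188.2577
den = 70.8454
Tf = 327.3078 K

327.3078 K


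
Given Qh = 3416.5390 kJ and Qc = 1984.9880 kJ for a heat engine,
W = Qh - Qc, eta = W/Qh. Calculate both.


W = 3416.5390 - 1984.9880 = 1431.5510 kJ
eta = 1431.5510 / 3416.5390 = 0.4190 = 41.9006%

W = 1431.5510 kJ, eta = 41.9006%


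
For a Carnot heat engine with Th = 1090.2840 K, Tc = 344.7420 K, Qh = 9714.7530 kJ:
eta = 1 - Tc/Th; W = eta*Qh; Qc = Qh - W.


eta = 1 - 344.7420/1090.2840 = 0.6838
W = 0.6838 * 9714.7530 = 6642.9998 kJ
Qc = 9714.7530 - 6642.9998 = 3071.7532 kJ

eta = 68.3805%, W = 6642.9998 kJ, Qc = 3071.7532 kJ


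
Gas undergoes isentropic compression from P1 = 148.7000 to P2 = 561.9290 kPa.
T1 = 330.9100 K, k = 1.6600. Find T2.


(k-1)/k = 0.3976
(P2/P1)^exp = 1.6965
T2 = 330.9100 * 1.6965 = 561.3928 K

561.3928 K


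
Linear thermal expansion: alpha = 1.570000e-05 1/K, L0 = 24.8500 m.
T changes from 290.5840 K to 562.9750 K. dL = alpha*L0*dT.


dT = 272.3910 K
dL = 1.570000e-05 * 24.8500 * 272.3910 = 0.106272 m
L_final = 24.956272 m

dL = 0.106272 m


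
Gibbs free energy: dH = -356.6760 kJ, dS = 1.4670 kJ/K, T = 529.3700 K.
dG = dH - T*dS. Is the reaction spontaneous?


T*dS = 529.3700 * 1.4670 = 776.5858 kJ
dG = -356.6760 - 776.5858 = -1133.2618 kJ (spontaneous)

dG = -1133.2618 kJ, spontaneous


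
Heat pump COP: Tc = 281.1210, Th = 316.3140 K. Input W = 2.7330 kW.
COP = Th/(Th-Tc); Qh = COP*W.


COP = 316.3140 / 35.1930 = 8.9880
Qh = 8.9880 * 2.7330 = 24.5642 kW

COP = 8.9880, Qh = 24.5642 kW


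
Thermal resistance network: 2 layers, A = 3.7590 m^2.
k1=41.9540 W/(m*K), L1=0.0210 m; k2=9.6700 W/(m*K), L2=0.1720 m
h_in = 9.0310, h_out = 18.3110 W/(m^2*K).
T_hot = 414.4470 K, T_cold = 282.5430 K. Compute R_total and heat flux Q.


R_conv_in = 1/(9.0310*3.7590) = 0.0295
R_1 = 0.0210/(41.9540*3.7590) = 0.0001
R_2 = 0.1720/(9.6700*3.7590) = 0.0047
R_conv_out = 1/(18.3110*3.7590) = 0.0145
R_total = 0.0489 K/W
Q = 131.9040 / 0.0489 = 2700.1540 W

R_total = 0.0489 K/W, Q = 2700.1540 W


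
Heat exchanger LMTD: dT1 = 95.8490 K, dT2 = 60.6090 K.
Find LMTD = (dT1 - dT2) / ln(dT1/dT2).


dT1/dT2 = 1.5814
ln(dT1/dT2) = 0.4583
LMTD = 35.2400 / 0.4583 = 76.8877 K

76.8877 K


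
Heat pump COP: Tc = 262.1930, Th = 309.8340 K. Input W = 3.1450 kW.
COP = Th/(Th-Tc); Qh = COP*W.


COP = 309.8340 / 47.6410 = 6.5035
Qh = 6.5035 * 3.1450 = 20.4536 kW

COP = 6.5035, Qh = 20.4536 kW


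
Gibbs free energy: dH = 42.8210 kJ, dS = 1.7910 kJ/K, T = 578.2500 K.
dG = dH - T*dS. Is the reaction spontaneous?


T*dS = 578.2500 * 1.7910 = 1035.6457 kJ
dG = 42.8210 - 1035.6457 = -992.8247 kJ (spontaneous)

dG = -992.8247 kJ, spontaneous


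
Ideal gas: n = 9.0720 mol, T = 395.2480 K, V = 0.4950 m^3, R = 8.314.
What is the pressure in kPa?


P = nRT/V = 9.0720 * 8.314 * 395.2480 / 0.4950
= 29811.4255 / 0.4950 = 60225.1019 Pa = 60.2251 kPa

60.2251 kPa


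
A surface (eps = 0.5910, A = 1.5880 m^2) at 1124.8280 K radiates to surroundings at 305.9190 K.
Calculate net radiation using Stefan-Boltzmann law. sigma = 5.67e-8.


T^4 = 1.6008e+12
Tsurr^4 = 8.7584e+09
Q = 0.5910 * 5.67e-8 * 1.5880 * 1.5921e+12 = 84719.4023 W

84719.4023 W


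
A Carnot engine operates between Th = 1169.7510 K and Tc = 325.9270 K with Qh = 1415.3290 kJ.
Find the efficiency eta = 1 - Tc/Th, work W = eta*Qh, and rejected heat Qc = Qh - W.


eta = 1 - 325.9270/1169.7510 = 0.7214
W = 0.7214 * 1415.3290 = 1020.9768 kJ
Qc = 1415.3290 - 1020.9768 = 394.3522 kJ

eta = 72.1371%, W = 1020.9768 kJ, Qc = 394.3522 kJ


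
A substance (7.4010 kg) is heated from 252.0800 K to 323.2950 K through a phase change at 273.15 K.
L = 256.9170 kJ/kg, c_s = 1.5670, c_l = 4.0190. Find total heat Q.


Q1 (sensible, solid) = 7.4010 * 1.5670 * 21.0700 = 244.3565 kJ
Q2 (latent) = 7.4010 * 256.9170 = 1901.4427 kJ
Q3 (sensible, liquid) = 7.4010 * 4.0190 * 50.1450 = 1491.5439 kJ
Q_total = 3637.3432 kJ

3637.3432 kJ


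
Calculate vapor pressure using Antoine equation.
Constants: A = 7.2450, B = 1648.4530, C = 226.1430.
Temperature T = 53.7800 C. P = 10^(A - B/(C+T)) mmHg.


C+T = 279.9230
B/(C+T) = 5.8890
log10(P) = 7.2450 - 5.8890 = 1.3560
P = 10^1.3560 = 22.7012 mmHg

22.7012 mmHg


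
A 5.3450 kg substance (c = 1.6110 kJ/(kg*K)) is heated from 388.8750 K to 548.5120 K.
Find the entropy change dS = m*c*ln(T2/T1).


T2/T1 = 1.4105
ln(T2/T1) = 0.3440
dS = 5.3450 * 1.6110 * 0.3440 = 2.9617 kJ/K

2.9617 kJ/K


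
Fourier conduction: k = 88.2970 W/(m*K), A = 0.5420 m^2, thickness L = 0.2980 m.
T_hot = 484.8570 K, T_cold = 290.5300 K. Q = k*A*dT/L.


dT = 194.3270 K
Q = 88.2970 * 0.5420 * 194.3270 / 0.2980 = 31207.7255 W

31207.7255 W


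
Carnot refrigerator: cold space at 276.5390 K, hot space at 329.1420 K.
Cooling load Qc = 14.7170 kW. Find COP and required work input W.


COP = 276.5390 / 52.6030 = 5.2571
W = 14.7170 / 5.2571 = 2.7995 kW

COP = 5.2571, W = 2.7995 kW


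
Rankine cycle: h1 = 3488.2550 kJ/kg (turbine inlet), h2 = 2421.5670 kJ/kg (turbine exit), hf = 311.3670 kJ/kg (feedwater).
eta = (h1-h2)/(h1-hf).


W = 1066.6880 kJ/kg
Q_in = 3176.8880 kJ/kg
eta = 0.3358 = 33.5765%

eta = 33.5765%


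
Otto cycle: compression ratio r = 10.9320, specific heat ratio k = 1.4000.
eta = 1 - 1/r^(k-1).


r^(k-1) = 2.6030
eta = 1 - 1/2.6030 = 0.6158 = 61.5833%

61.5833%


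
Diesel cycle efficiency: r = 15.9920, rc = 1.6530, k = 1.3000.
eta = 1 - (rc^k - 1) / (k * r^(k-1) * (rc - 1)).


r^(k-1) = 2.2971
rc^k = 1.9220
eta = 0.5272 = 52.7169%

52.7169%


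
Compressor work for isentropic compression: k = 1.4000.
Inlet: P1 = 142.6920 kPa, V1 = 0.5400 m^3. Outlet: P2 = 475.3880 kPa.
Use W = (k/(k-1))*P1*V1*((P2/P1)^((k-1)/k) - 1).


(k-1)/k = 0.2857
(P2/P1)^exp = 1.4104
W = 3.5000 * 142.6920 * 0.5400 * (1.4104 - 1) = 110.6675 kJ

110.6675 kJ


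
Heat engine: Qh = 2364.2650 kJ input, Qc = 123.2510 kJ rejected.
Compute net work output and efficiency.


W = 2364.2650 - 123.2510 = 2241.0140 kJ
eta = 2241.0140 / 2364.2650 = 0.9479 = 94.7869%

W = 2241.0140 kJ, eta = 94.7869%


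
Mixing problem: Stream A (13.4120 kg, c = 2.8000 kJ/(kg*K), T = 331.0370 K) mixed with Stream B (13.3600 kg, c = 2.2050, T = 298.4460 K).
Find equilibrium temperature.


num = 21223.4921
den = 67.0124
Tf = 316.7099 K

316.7099 K


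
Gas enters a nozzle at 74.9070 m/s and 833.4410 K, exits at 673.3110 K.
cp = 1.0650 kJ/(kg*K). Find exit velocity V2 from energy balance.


dT = 160.1300 K
2*cp*1000*dT = 341076.9000
V1^2 = 5611.0586
V2 = sqrt(346687.9586) = 588.8021 m/s

588.8021 m/s


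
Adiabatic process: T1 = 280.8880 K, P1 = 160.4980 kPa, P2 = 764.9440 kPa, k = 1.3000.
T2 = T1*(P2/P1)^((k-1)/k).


(k-1)/k = 0.2308
(P2/P1)^exp = 1.4338
T2 = 280.8880 * 1.4338 = 402.7464 K

402.7464 K


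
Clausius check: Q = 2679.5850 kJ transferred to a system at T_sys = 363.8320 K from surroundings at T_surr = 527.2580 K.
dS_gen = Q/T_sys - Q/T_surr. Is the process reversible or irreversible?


dS_sys = 2679.5850/363.8320 = 7.3649 kJ/K
dS_surr = -2679.5850/527.2580 = -5.0821 kJ/K
dS_gen = 7.3649 - 5.0821 = 2.2828 kJ/K (irreversible)

dS_gen = 2.2828 kJ/K, irreversible


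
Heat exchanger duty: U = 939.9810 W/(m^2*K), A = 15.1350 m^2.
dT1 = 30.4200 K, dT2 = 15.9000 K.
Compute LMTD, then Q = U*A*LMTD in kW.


LMTD = 22.3804 K
Q = 939.9810 * 15.1350 * 22.3804 = 318397.6658 W = 318.3977 kW

318.3977 kW


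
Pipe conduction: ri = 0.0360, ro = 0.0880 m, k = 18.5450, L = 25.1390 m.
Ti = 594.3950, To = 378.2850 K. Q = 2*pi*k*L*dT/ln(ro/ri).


dT = 216.1100 K
ln(ro/ri) = 0.8938
Q = 2*pi*18.5450*25.1390*216.1100 / 0.8938 = 708240.1304 W

708240.1304 W


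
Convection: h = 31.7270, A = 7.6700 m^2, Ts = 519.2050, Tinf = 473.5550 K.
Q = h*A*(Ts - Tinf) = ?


dT = 45.6500 K
Q = 31.7270 * 7.6700 * 45.6500 = 11108.7490 W

11108.7490 W


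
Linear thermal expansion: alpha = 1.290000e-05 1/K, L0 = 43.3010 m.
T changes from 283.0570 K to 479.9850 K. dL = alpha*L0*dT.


dT = 196.9280 K
dL = 1.290000e-05 * 43.3010 * 196.9280 = 0.110001 m
L_final = 43.411001 m

dL = 0.110001 m


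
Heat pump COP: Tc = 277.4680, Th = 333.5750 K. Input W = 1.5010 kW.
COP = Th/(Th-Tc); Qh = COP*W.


COP = 333.5750 / 56.1070 = 5.9453
Qh = 5.9453 * 1.5010 = 8.9240 kW

COP = 5.9453, Qh = 8.9240 kW


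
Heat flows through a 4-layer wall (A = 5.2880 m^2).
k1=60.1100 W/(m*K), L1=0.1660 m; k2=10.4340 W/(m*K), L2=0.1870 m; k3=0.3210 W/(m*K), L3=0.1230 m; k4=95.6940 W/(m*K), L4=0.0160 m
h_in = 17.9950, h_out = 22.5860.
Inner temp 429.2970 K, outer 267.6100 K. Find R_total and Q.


R_conv_in = 1/(17.9950*5.2880) = 0.0105
R_1 = 0.1660/(60.1100*5.2880) = 0.0005
R_2 = 0.1870/(10.4340*5.2880) = 0.0034
R_3 = 0.1230/(0.3210*5.2880) = 0.0725
R_4 = 0.0160/(95.6940*5.2880) = 3.1619e-05
R_conv_out = 1/(22.5860*5.2880) = 0.0084
R_total = 0.0953 K/W
Q = 161.6870 / 0.0953 = 1696.8519 W

R_total = 0.0953 K/W, Q = 1696.8519 W


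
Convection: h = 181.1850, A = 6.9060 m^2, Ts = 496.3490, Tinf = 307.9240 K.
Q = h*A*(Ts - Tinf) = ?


dT = 188.4250 K
Q = 181.1850 * 6.9060 * 188.4250 = 235769.3457 W

235769.3457 W


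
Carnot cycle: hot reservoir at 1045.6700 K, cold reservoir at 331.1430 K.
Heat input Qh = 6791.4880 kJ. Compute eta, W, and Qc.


eta = 1 - 331.1430/1045.6700 = 0.6833
W = 0.6833 * 6791.4880 = 4640.7581 kJ
Qc = 6791.4880 - 4640.7581 = 2150.7299 kJ

eta = 68.3320%, W = 4640.7581 kJ, Qc = 2150.7299 kJ


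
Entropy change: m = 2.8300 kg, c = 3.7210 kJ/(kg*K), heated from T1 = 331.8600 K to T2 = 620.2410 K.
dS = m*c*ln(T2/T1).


T2/T1 = 1.8690
ln(T2/T1) = 0.6254
dS = 2.8300 * 3.7210 * 0.6254 = 6.5857 kJ/K

6.5857 kJ/K


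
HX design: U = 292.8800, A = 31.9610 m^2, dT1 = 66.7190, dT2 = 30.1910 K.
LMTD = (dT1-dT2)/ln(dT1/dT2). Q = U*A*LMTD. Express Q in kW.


LMTD = 46.0662 K
Q = 292.8800 * 31.9610 * 46.0662 = 431213.5602 W = 431.2136 kW

431.2136 kW


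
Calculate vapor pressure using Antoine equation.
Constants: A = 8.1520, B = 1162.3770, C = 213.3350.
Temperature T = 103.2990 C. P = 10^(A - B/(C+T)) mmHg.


C+T = 316.6340
B/(C+T) = 3.6710
log10(P) = 8.1520 - 3.6710 = 4.4810
P = 10^4.4810 = 30266.1439 mmHg

30266.1439 mmHg


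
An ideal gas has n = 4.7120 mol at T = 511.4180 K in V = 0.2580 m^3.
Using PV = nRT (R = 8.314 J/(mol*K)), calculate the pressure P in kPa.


P = nRT/V = 4.7120 * 8.314 * 511.4180 / 0.2580
= 20035.0906 / 0.2580 = 77655.3901 Pa = 77.6554 kPa

77.6554 kPa


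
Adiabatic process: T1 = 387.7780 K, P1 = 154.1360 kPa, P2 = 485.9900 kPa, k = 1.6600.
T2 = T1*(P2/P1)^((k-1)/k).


(k-1)/k = 0.3976
(P2/P1)^exp = 1.5787
T2 = 387.7780 * 1.5787 = 612.1681 K

612.1681 K


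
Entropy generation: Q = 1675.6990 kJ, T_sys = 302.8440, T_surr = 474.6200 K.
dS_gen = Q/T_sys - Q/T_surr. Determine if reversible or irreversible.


dS_sys = 1675.6990/302.8440 = 5.5332 kJ/K
dS_surr = -1675.6990/474.6200 = -3.5306 kJ/K
dS_gen = 5.5332 - 3.5306 = 2.0026 kJ/K (irreversible)

dS_gen = 2.0026 kJ/K, irreversible


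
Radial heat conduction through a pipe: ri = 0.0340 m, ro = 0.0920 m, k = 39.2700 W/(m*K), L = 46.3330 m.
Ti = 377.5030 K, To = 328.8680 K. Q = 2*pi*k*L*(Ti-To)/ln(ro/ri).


dT = 48.6350 K
ln(ro/ri) = 0.9954
Q = 2*pi*39.2700*46.3330*48.6350 / 0.9954 = 558560.5195 W

558560.5195 W


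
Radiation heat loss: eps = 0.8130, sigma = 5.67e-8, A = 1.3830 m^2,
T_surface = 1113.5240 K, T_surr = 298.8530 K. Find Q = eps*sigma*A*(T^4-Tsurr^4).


T^4 = 1.5374e+12
Tsurr^4 = 7.9768e+09
Q = 0.8130 * 5.67e-8 * 1.3830 * 1.5295e+12 = 97506.8125 W

97506.8125 W


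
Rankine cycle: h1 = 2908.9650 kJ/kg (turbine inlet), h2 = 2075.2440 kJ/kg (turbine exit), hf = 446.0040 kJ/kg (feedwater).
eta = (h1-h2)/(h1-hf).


W = 833.7210 kJ/kg
Q_in = 2462.9610 kJ/kg
eta = 0.3385 = 33.8504%

eta = 33.8504%


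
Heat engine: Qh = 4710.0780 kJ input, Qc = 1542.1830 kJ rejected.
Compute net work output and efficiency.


W = 4710.0780 - 1542.1830 = 3167.8950 kJ
eta = 3167.8950 / 4710.0780 = 0.6726 = 67.2578%

W = 3167.8950 kJ, eta = 67.2578%


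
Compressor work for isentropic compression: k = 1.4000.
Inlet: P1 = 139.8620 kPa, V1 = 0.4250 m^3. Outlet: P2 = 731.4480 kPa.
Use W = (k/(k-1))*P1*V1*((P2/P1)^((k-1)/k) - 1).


(k-1)/k = 0.2857
(P2/P1)^exp = 1.6043
W = 3.5000 * 139.8620 * 0.4250 * (1.6043 - 1) = 125.7180 kJ

125.7180 kJ


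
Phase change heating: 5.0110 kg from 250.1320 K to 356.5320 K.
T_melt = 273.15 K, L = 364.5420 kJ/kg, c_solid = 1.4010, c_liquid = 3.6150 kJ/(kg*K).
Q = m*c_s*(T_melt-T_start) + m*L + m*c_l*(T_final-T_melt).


Q1 (sensible, solid) = 5.0110 * 1.4010 * 23.0180 = 161.5958 kJ
Q2 (latent) = 5.0110 * 364.5420 = 1826.7200 kJ
Q3 (sensible, liquid) = 5.0110 * 3.6150 * 83.3820 = 1510.4453 kJ
Q_total = 3498.7611 kJ

3498.7611 kJ


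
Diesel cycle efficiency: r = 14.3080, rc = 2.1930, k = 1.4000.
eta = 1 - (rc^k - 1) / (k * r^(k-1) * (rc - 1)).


r^(k-1) = 2.8989
rc^k = 3.0023
eta = 0.5864 = 58.6449%

58.6449%


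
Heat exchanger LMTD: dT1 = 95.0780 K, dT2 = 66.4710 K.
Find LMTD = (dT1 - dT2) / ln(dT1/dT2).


dT1/dT2 = 1.4304
ln(dT1/dT2) = 0.3579
LMTD = 28.6070 / 0.3579 = 79.9230 K

79.9230 K


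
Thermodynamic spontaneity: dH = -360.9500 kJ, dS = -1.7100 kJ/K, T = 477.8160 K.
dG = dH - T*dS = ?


T*dS = 477.8160 * -1.7100 = -817.0654 kJ
dG = -360.9500 + 817.0654 = 456.1154 kJ (non-spontaneous)

dG = 456.1154 kJ, non-spontaneous


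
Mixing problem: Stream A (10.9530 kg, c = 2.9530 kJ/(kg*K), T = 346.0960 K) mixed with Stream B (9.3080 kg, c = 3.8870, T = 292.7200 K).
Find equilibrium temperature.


num = 21784.8683
den = 68.5244
Tf = 317.9140 K

317.9140 K


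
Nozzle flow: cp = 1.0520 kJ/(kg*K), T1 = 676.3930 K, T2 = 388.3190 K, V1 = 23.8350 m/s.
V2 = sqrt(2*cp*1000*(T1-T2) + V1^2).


dT = 288.0740 K
2*cp*1000*dT = 606107.6960
V1^2 = 568.1072
V2 = sqrt(606675.8032) = 778.8940 m/s

778.8940 m/s


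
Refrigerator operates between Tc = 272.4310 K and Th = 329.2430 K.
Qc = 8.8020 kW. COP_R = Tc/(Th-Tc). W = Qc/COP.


COP = 272.4310 / 56.8120 = 4.7953
W = 8.8020 / 4.7953 = 1.8355 kW

COP = 4.7953, W = 1.8355 kW


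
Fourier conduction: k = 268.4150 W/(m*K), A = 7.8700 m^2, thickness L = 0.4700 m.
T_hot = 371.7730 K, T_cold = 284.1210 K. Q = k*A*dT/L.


dT = 87.6520 K
Q = 268.4150 * 7.8700 * 87.6520 / 0.4700 = 393953.9748 W

393953.9748 W


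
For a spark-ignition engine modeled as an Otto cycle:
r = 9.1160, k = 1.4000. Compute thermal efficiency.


r^(k-1) = 2.4206
eta = 1 - 1/2.4206 = 0.5869 = 58.6878%

58.6878%


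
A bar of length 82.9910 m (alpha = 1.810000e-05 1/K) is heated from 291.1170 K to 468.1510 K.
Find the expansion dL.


dT = 177.0340 K
dL = 1.810000e-05 * 82.9910 * 177.0340 = 0.265929 m
L_final = 83.256929 m

dL = 0.265929 m


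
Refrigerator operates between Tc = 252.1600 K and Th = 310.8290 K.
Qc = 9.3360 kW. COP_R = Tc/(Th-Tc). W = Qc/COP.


COP = 252.1600 / 58.6690 = 4.2980
W = 9.3360 / 4.2980 = 2.1722 kW

COP = 4.2980, W = 2.1722 kW


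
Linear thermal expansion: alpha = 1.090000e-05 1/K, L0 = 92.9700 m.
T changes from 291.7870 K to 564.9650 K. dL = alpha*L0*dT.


dT = 273.1780 K
dL = 1.090000e-05 * 92.9700 * 273.1780 = 0.276831 m
L_final = 93.246831 m

dL = 0.276831 m


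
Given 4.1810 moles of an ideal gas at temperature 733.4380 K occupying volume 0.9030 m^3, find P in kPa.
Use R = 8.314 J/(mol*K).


P = nRT/V = 4.1810 * 8.314 * 733.4380 / 0.9030
= 25494.9166 / 0.9030 = 28233.5732 Pa = 28.2336 kPa

28.2336 kPa


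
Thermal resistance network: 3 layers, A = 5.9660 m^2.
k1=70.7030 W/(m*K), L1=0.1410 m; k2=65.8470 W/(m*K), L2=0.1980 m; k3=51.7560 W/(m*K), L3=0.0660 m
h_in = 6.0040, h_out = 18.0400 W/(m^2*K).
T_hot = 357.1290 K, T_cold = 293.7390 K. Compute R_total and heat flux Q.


R_conv_in = 1/(6.0040*5.9660) = 0.0279
R_1 = 0.1410/(70.7030*5.9660) = 0.0003
R_2 = 0.1980/(65.8470*5.9660) = 0.0005
R_3 = 0.0660/(51.7560*5.9660) = 0.0002
R_conv_out = 1/(18.0400*5.9660) = 0.0093
R_total = 0.0383 K/W
Q = 63.3900 / 0.0383 = 1656.7834 W

R_total = 0.0383 K/W, Q = 1656.7834 W


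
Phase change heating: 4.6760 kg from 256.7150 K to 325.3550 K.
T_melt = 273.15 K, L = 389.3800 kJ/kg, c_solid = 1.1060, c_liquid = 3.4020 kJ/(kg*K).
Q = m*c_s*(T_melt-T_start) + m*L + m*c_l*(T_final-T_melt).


Q1 (sensible, solid) = 4.6760 * 1.1060 * 16.4350 = 84.9962 kJ
Q2 (latent) = 4.6760 * 389.3800 = 1820.7409 kJ
Q3 (sensible, liquid) = 4.6760 * 3.4020 * 52.2050 = 830.4642 kJ
Q_total = 2736.2012 kJ

2736.2012 kJ


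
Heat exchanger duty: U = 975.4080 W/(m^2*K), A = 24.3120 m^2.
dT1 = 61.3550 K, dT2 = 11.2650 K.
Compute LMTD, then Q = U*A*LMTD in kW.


LMTD = 29.5520 K
Q = 975.4080 * 24.3120 * 29.5520 = 700800.5836 W = 700.8006 kW

700.8006 kW


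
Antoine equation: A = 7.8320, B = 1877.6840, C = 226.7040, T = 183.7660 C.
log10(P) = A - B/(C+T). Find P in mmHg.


C+T = 410.4700
B/(C+T) = 4.5745
log10(P) = 7.8320 - 4.5745 = 3.2575
P = 10^3.2575 = 1809.3677 mmHg

1809.3677 mmHg


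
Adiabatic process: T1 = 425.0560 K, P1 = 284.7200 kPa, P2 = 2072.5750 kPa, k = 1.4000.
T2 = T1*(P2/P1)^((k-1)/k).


(k-1)/k = 0.2857
(P2/P1)^exp = 1.7632
T2 = 425.0560 * 1.7632 = 749.4769 K

749.4769 K


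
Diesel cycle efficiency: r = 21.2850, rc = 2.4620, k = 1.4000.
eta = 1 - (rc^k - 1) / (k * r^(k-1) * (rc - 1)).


r^(k-1) = 3.3980
rc^k = 3.5302
eta = 0.6362 = 63.6206%

63.6206%


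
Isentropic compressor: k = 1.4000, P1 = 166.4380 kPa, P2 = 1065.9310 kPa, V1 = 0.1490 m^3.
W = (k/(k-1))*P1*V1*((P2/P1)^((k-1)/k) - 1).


(k-1)/k = 0.2857
(P2/P1)^exp = 1.6999
W = 3.5000 * 166.4380 * 0.1490 * (1.6999 - 1) = 60.7490 kJ

60.7490 kJ


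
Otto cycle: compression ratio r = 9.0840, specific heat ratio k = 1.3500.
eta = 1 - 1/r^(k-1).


r^(k-1) = 2.1647
eta = 1 - 1/2.1647 = 0.5380 = 53.8041%

53.8041%


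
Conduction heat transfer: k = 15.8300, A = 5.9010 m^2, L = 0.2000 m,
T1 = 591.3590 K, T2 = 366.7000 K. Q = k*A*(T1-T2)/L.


dT = 224.6590 K
Q = 15.8300 * 5.9010 * 224.6590 / 0.2000 = 104930.1649 W

104930.1649 W


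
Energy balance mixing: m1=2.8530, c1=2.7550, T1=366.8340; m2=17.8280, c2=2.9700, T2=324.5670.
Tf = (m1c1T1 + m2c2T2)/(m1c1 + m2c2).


num = 20068.8708
den = 60.8092
Tf = 330.0303 K

330.0303 K


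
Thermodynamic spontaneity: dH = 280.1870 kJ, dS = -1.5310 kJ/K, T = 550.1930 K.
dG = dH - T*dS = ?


T*dS = 550.1930 * -1.5310 = -842.3455 kJ
dG = 280.1870 + 842.3455 = 1122.5325 kJ (non-spontaneous)

dG = 1122.5325 kJ, non-spontaneous


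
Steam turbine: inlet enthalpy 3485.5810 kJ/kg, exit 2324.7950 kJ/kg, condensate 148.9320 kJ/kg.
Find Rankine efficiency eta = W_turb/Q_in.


W = 1160.7860 kJ/kg
Q_in = 3336.6490 kJ/kg
eta = 0.3479 = 34.7890%

eta = 34.7890%


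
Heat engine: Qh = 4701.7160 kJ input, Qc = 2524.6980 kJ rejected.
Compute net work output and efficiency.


W = 4701.7160 - 2524.6980 = 2177.0180 kJ
eta = 2177.0180 / 4701.7160 = 0.4630 = 46.3026%

W = 2177.0180 kJ, eta = 46.3026%


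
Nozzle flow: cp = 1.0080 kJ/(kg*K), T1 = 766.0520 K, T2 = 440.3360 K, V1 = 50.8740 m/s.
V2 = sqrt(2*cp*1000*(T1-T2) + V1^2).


dT = 325.7160 K
2*cp*1000*dT = 656643.4560
V1^2 = 2588.1639
V2 = sqrt(659231.6199) = 811.9308 m/s

811.9308 m/s


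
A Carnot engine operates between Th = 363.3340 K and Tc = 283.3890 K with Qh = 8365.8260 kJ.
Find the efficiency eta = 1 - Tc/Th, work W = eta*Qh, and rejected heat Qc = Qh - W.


eta = 1 - 283.3890/363.3340 = 0.2200
W = 0.2200 * 8365.8260 = 1840.7470 kJ
Qc = 8365.8260 - 1840.7470 = 6525.0790 kJ

eta = 22.0032%, W = 1840.7470 kJ, Qc = 6525.0790 kJ


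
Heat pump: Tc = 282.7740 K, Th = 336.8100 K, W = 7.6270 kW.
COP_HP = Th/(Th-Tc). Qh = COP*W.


COP = 336.8100 / 54.0360 = 6.2331
Qh = 6.2331 * 7.6270 = 47.5396 kW

COP = 6.2331, Qh = 47.5396 kW


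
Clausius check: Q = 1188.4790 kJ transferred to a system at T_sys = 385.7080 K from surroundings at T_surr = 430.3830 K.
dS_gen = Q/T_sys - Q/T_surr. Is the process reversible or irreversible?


dS_sys = 1188.4790/385.7080 = 3.0813 kJ/K
dS_surr = -1188.4790/430.3830 = -2.7614 kJ/K
dS_gen = 3.0813 - 2.7614 = 0.3198 kJ/K (irreversible)

dS_gen = 0.3198 kJ/K, irreversible


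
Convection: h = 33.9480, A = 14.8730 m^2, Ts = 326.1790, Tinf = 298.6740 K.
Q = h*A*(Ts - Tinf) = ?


dT = 27.5050 K
Q = 33.9480 * 14.8730 * 27.5050 = 13887.5112 W

13887.5112 W


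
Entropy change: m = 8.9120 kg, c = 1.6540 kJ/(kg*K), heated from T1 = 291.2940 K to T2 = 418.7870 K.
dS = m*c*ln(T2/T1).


T2/T1 = 1.4377
ln(T2/T1) = 0.3630
dS = 8.9120 * 1.6540 * 0.3630 = 5.3512 kJ/K

5.3512 kJ/K


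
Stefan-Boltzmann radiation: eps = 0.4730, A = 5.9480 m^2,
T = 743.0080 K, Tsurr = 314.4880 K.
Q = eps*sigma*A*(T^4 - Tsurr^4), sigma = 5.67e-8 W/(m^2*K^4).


T^4 = 3.0477e+11
Tsurr^4 = 9.7817e+09
Q = 0.4730 * 5.67e-8 * 5.9480 * 2.9499e+11 = 47056.7238 W

47056.7238 W


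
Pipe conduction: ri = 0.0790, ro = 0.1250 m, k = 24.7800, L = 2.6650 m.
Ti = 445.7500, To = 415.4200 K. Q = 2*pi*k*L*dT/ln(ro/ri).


dT = 30.3300 K
ln(ro/ri) = 0.4589
Q = 2*pi*24.7800*2.6650*30.3300 / 0.4589 = 27426.1612 W

27426.1612 W


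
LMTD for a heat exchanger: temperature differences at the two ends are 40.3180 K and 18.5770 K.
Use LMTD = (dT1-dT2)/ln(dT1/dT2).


dT1/dT2 = 2.1703
ln(dT1/dT2) = 0.7749
LMTD = 21.7410 / 0.7749 = 28.0575 K

28.0575 K


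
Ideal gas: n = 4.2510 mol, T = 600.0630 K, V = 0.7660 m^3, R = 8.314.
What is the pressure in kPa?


P = nRT/V = 4.2510 * 8.314 * 600.0630 / 0.7660
= 21207.9150 / 0.7660 = 27686.5731 Pa = 27.6866 kPa

27.6866 kPa


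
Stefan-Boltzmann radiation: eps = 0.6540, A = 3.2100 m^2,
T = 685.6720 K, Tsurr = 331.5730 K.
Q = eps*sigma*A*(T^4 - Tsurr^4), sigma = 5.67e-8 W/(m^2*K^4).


T^4 = 2.2104e+11
Tsurr^4 = 1.2087e+10
Q = 0.6540 * 5.67e-8 * 3.2100 * 2.0895e+11 = 24871.9048 W

24871.9048 W


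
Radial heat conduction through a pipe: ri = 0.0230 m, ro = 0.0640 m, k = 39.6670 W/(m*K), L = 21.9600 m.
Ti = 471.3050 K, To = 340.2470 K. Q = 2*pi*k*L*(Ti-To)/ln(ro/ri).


dT = 131.0580 K
ln(ro/ri) = 1.0234
Q = 2*pi*39.6670*21.9600*131.0580 / 1.0234 = 700913.4731 W

700913.4731 W


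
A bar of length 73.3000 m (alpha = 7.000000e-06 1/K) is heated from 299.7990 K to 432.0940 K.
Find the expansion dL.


dT = 132.2950 K
dL = 7.000000e-06 * 73.3000 * 132.2950 = 0.067881 m
L_final = 73.367881 m

dL = 0.067881 m


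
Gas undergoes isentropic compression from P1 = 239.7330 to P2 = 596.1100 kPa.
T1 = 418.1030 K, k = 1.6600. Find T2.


(k-1)/k = 0.3976
(P2/P1)^exp = 1.4364
T2 = 418.1030 * 1.4364 = 600.5781 K

600.5781 K


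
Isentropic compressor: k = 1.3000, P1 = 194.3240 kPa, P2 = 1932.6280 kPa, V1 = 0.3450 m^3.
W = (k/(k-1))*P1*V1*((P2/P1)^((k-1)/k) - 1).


(k-1)/k = 0.2308
(P2/P1)^exp = 1.6991
W = 4.3333 * 194.3240 * 0.3450 * (1.6991 - 1) = 203.1003 kJ

203.1003 kJ


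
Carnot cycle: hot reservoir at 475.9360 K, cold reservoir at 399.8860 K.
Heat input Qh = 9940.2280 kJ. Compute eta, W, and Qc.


eta = 1 - 399.8860/475.9360 = 0.1598
W = 0.1598 * 9940.2280 = 1588.3529 kJ
Qc = 9940.2280 - 1588.3529 = 8351.8751 kJ

eta = 15.9790%, W = 1588.3529 kJ, Qc = 8351.8751 kJ
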